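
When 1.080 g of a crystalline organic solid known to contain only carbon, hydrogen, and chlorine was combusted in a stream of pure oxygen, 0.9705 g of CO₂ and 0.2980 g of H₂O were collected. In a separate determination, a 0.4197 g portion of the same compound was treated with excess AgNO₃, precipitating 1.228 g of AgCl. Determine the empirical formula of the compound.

C2H3Cl2

mol C = 0.9705 g CO₂ ÷ 44.009 g/mol = 0.022052 mol
mol H = 2 × 0.2980 g H₂O ÷ 18.015 g/mol = 0.033084 mol
From the AgCl data: mol Cl per gram of compound = (1.228 ÷ 143.318) ÷ 0.4197 = 0.020415 mol/g, so in the 1.080 g combustion sample mol Cl = 0.022049 mol
Divide by the smallest (0.022049 mol): C 1.000, H 1.500, Cl 1.000
Multiplying each by 2 gives whole numbers: C 2.00, H 3.00, Cl 2.00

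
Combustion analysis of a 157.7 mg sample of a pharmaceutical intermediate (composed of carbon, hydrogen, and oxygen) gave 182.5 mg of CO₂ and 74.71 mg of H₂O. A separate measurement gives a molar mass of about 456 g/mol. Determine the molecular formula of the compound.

C12H24O18

mol C = 0.1825 g CO₂ ÷ 44.009 g/mol = 0.0041469 mol
mol H = 2 × 0.07471 g H₂O ÷ 18.015 g/mol = 0.0082942 mol
mass O = 0.1577 − (0.049808 + 0.0083606) = 0.099531 g → mol O = 0.099531 ÷ 15.999 = 0.0062211 mol
Divide by the smallest (0.0041469 mol): C 1.000, H 2.000, O 1.500
Multiplying each by 2 gives whole numbers: C 2.00, H 4.00, O 3.00
Empirical formula: C2H4O3
Empirical-formula mass = 76.05 g/mol; 456 ÷ 76.05 ≈ 6, so the molecular formula is C12H24O18.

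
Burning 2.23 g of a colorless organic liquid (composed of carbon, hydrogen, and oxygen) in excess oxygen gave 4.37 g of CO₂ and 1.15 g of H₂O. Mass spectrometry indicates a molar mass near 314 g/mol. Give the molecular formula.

C14H18O8

mol C = 4.37 g CO₂ ÷ 44.009 g/mol = 0.09930 mol
mol H = 2 × 1.15 g H₂O ÷ 18.015 g/mol = 0.1277 mol
mass O = 2.23 − (1.193 + 0.1287) = 0.9086 g → mol O = 0.9086 ÷ 15.999 = 0.05679 mol
Divide by the smallest (0.05679 mol): C 1.748, H 2.248, O 1.000
Multiplying each by 4 gives whole numbers: C 6.99, H 8.99, O 4.00
Empirical formula: C7H9O4
Empirical-formula mass = 157.15 g/mol; 314 ÷ 157.15 ≈ 2, so the molecular formula is C14H18O8.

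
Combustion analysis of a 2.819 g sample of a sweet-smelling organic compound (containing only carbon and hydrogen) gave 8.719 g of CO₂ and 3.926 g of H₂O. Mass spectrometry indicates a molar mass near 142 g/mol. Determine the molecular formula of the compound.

mol C = 8.719 g CO₂ ÷ 44.009 g/mol = 0.19812 mol
mol H = 2 × 3.926 g H₂O ÷ 18.015 g/mol = 0.43586 mol
Divide by the smallest (0.19812 mol): C 1.000, H 2.200
Multiplying each by 5 gives whole numbers: C 5.00, H 11.00
Empirical formula: C5H11
Empirical-formula mass = 71.14 g/mol; 142 ÷ 71.14 ≈ 2, so the molecular formula is C10H22.

C10H22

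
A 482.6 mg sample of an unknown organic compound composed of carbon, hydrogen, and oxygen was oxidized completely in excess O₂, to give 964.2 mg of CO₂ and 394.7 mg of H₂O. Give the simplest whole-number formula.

mol C = 0.9642 g CO₂ ÷ 44.009 g/mol = 0.021909 mol
mol H = 2 × 0.3947 g H₂O ÷ 18.015 g/mol = 0.043819 mol
mass O = 0.4826 − (0.26315 + 0.044170) = 0.17528 g → mol O = 0.17528 ÷ 15.999 = 0.010956 mol
Divide by the smallest (0.010956 mol): C 2.000, H 4.000, O 1.000

C2H4O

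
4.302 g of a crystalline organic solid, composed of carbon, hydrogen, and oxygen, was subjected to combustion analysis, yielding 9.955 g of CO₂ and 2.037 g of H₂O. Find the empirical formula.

C8H8O3

mol C = 9.955 g CO₂ ÷ 44.009 g/mol = 0.22620 mol
mol H = 2 × 2.037 g H₂O ÷ 18.015 g/mol = 0.22614 mol
mass O = 4.302 − (2.7169 + 0.22795) = 1.3571 g → mol O = 1.3571 ÷ 15.999 = 0.084825 mol
Divide by the smallest (0.084825 mol): C 2.667, H 2.666, O 1.000
Multiplying each by 3 gives whole numbers: C 8.00, H 8.00, O 3.00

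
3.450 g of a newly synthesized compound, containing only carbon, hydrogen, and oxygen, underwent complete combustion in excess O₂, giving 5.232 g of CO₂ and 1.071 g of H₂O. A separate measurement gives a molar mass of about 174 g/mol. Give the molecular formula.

mol C = 5.232 g CO₂ ÷ 44.009 g/mol = 0.11888 mol
mol H = 2 × 1.071 g H₂O ÷ 18.015 g/mol = 0.11890 mol
mass O = 3.450 − (1.4279 + 0.11985) = 1.9022 g → mol O = 1.9022 ÷ 15.999 = 0.11890 mol
Divide by the smallest (0.11888 mol): C 1.000, H 1.000, O 1.000
Empirical formula: CHO
Empirical-formula mass = 29.02 g/mol; 174 ÷ 29.02 ≈ 6, so the molecular formula is C6H6O6.

C6H6O6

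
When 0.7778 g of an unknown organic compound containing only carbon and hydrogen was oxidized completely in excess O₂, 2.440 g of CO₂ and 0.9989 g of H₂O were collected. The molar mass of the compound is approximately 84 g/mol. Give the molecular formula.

mol C = 2.440 g CO₂ ÷ 44.009 g/mol = 0.055443 mol
mol H = 2 × 0.9989 g H₂O ÷ 18.015 g/mol = 0.11090 mol
Divide by the smallest (0.055443 mol): C 1.000, H 2.000
Empirical formula: CH2
Empirical-formula mass = 14.03 g/mol; 84 ÷ 14.03 ≈ 6, so the molecular formula is C6H12.

C6H12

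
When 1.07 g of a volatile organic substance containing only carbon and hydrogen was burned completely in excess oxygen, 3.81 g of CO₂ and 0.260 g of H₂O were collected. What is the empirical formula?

mol C = 3.81 g CO₂ ÷ 44.009 g/mol = 0.08657 mol
mol H = 2 × 0.260 g H₂O ÷ 18.015 g/mol = 0.02886 mol
Divide by the smallest (0.02886 mol): C 2.999, H 1.000

C3H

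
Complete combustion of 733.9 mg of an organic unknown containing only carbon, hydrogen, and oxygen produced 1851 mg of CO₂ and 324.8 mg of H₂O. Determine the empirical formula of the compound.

C7H6O2

mol C = 1.851 g CO₂ ÷ 44.009 g/mol = 0.042060 mol
mol H = 2 × 0.3248 g H₂O ÷ 18.015 g/mol = 0.036059 mol
mass O = 0.7339 − (0.50518 + 0.036347) = 0.19238 g → mol O = 0.19238 ÷ 15.999 = 0.012024 mol
Divide by the smallest (0.012024 mol): C 3.498, H 2.999, O 1.000
Multiplying each by 2 gives whole numbers: C 7.00, H 6.00, O 2.00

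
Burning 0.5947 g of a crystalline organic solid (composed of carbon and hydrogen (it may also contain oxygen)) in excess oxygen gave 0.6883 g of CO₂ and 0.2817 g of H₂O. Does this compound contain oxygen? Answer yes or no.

mol C = 0.6883 g CO₂ ÷ 44.009 g/mol = 0.015640 mol
mol H = 2 × 0.2817 g H₂O ÷ 18.015 g/mol = 0.031274 mol
C and H account for only 0.21938 g of the 0.5947 g sample; the remaining 0.37532 g must be oxygen.

yes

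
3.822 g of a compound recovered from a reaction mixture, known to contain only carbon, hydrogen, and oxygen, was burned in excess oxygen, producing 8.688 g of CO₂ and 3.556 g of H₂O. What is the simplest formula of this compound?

C3H6O

mol C = 8.688 g CO₂ ÷ 44.009 g/mol = 0.19741 mol
mol H = 2 × 3.556 g H₂O ÷ 18.015 g/mol = 0.39478 mol
mass O = 3.822 − (2.3711 + 0.39794) = 1.0529 g → mol O = 1.0529 ÷ 15.999 = 0.065811 mol
Divide by the smallest (0.065811 mol): C 3.000, H 5.999, O 1.000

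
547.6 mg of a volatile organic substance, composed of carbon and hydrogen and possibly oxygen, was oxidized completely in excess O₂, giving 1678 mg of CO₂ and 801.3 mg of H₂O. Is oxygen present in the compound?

no

mol C = 1.678 g CO₂ ÷ 44.009 g/mol = 0.038129 mol
mol H = 2 × 0.8013 g H₂O ÷ 18.015 g/mol = 0.088959 mol
C and H together account for 0.54763 g — essentially the entire 0.5476 g sample — so the compound contains no oxygen.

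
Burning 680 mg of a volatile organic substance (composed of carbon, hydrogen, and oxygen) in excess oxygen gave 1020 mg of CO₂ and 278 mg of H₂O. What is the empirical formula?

C3H4O3

mol C = 1.02 g CO₂ ÷ 44.009 g/mol = 0.02318 mol
mol H = 2 × 0.278 g H₂O ÷ 18.015 g/mol = 0.03086 mol
mass O = 0.680 − (0.2784 + 0.03111) = 0.3705 g → mol O = 0.3705 ÷ 15.999 = 0.02316 mol
Divide by the smallest (0.02316 mol): C 1.001, H 1.333, O 1.000
Multiplying each by 3 gives whole numbers: C 3.00, H 4.00, O 3.00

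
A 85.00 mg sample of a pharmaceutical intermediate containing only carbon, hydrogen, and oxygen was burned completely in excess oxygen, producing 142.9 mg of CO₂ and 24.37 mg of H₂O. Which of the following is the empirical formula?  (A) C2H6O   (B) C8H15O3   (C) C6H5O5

(C) C6H5O5

mol C = 0.1429 g CO₂ ÷ 44.009 g/mol = 0.0032471 mol
mol H = 2 × 0.02437 g H₂O ÷ 18.015 g/mol = 0.0027055 mol
mass O = 0.08500 − (0.039000 + 0.0027272) = 0.043272 g → mol O = 0.043272 ÷ 15.999 = 0.0027047 mol
Divide by the smallest (0.0027047 mol): C 1.201, H 1.000, O 1.000
Multiplying each by 5 gives whole numbers: C 6.00, H 5.00, O 5.00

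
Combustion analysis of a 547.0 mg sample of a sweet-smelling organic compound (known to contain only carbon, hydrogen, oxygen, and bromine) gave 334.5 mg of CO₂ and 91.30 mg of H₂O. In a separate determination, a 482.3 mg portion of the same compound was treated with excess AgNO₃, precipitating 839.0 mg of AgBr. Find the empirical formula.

C3H4Br2O

mol C = 0.3345 g CO₂ ÷ 44.009 g/mol = 0.0076007 mol
mol H = 2 × 0.09130 g H₂O ÷ 18.015 g/mol = 0.010136 mol
From the AgBr data: mol Br per gram of compound = (0.8390 ÷ 187.772) ÷ 0.4823 = 0.0092643 mol/g, so in the 0.5470 g combustion sample mol Br = 0.0050676 mol
mass O = 0.5470 − (0.091292 + 0.010217 + 0.40492) = 0.040570 g → mol O = 0.040570 ÷ 15.999 = 0.0025358 mol
Divide by the smallest (0.0025358 mol): C 2.997, H 3.997, Br 1.998, O 1.000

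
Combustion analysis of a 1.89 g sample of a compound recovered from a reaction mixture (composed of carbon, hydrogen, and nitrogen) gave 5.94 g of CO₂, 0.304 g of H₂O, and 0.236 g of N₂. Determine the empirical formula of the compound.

C8H2N

mol C = 5.94 g CO₂ ÷ 44.009 g/mol = 0.1350 mol
mol H = 2 × 0.304 g H₂O ÷ 18.015 g/mol = 0.03375 mol
mol N = 2 × 0.236 g N₂ ÷ 28.014 g/mol = 0.01685 mol
Divide by the smallest (0.01685 mol): C 8.011, H 2.003, N 1.000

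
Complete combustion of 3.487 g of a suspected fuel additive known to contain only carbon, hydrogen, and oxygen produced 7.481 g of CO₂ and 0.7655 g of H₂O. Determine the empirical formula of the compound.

C2HO

mol C = 7.481 g CO₂ ÷ 44.009 g/mol = 0.16999 mol
mol H = 2 × 0.7655 g H₂O ÷ 18.015 g/mol = 0.084985 mol
mass O = 3.487 − (2.0417 + 0.085665) = 1.3596 g → mol O = 1.3596 ÷ 15.999 = 0.084981 mol
Divide by the smallest (0.084981 mol): C 2.000, H 1.000, O 1.000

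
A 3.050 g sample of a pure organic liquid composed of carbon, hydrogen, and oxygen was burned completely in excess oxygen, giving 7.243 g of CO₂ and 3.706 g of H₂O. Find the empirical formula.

mol C = 7.243 g CO₂ ÷ 44.009 g/mol = 0.16458 mol
mol H = 2 × 3.706 g H₂O ÷ 18.015 g/mol = 0.41143 mol
mass O = 3.050 − (1.9768 + 0.41473) = 0.65850 g → mol O = 0.65850 ÷ 15.999 = 0.041159 mol
Divide by the smallest (0.041159 mol): C 3.999, H 9.996, O 1.000

C4H10O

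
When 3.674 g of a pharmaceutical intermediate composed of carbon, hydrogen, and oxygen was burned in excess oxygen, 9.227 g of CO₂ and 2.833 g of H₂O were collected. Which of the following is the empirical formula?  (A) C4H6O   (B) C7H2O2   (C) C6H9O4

mol C = 9.227 g CO₂ ÷ 44.009 g/mol = 0.20966 mol
mol H = 2 × 2.833 g H₂O ÷ 18.015 g/mol = 0.31452 mol
mass O = 3.674 − (2.5182 + 0.31703) = 0.83872 g → mol O = 0.83872 ÷ 15.999 = 0.052423 mol
Divide by the smallest (0.052423 mol): C 3.999, H 6.000, O 1.000

(A) C4H6O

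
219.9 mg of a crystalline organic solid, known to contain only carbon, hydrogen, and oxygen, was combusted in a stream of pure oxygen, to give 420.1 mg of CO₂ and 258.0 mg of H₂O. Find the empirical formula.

C2H6O

mol C = 0.4201 g CO₂ ÷ 44.009 g/mol = 0.0095458 mol
mol H = 2 × 0.2580 g H₂O ÷ 18.015 g/mol = 0.028643 mol
mass O = 0.2199 − (0.11465 + 0.028872) = 0.076374 g → mol O = 0.076374 ÷ 15.999 = 0.0047737 mol
Divide by the smallest (0.0047737 mol): C 2.000, H 6.000, O 1.000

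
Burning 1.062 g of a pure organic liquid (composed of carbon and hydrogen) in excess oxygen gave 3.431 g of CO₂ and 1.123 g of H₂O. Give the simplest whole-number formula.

C5H8

mol C = 3.431 g CO₂ ÷ 44.009 g/mol = 0.077961 mol
mol H = 2 × 1.123 g H₂O ÷ 18.015 g/mol = 0.12467 mol
Divide by the smallest (0.077961 mol): C 1.000, H 1.599
Multiplying each by 5 gives whole numbers: C 5.00, H 8.00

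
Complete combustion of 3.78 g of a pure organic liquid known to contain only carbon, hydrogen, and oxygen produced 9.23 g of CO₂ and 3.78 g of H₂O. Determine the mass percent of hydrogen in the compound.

mol C = 9.23 g CO₂ ÷ 44.009 g/mol = 0.2097 mol
mol H = 2 × 3.78 g H₂O ÷ 18.015 g/mol = 0.4197 mol
mass O = 3.78 − (2.519 + 0.4230) = 0.8379 g → mol O = 0.8379 ÷ 15.999 = 0.05237 mol
mass % H = 0.4230 g ÷ 3.78 g × 100%

11.2%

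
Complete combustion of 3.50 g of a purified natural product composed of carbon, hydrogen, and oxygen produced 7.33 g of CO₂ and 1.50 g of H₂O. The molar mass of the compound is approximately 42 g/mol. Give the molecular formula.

mol C = 7.33 g CO₂ ÷ 44.009 g/mol = 0.1666 mol
mol H = 2 × 1.50 g H₂O ÷ 18.015 g/mol = 0.1665 mol
mass O = 3.50 − (2.001 + 0.1679) = 1.332 g → mol O = 1.332 ÷ 15.999 = 0.08323 mol
Divide by the smallest (0.08323 mol): C 2.001, H 2.001, O 1.000
Empirical formula: C2H2O
Empirical-formula mass = 42.04 g/mol; 42 ÷ 42.04 ≈ 1, so the molecular formula is C2H2O.

C2H2O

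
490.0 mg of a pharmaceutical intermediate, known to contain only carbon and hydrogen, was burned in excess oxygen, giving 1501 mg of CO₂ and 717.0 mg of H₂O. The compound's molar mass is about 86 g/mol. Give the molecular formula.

C6H14

mol C = 1.501 g CO₂ ÷ 44.009 g/mol = 0.034107 mol
mol H = 2 × 0.7170 g H₂O ÷ 18.015 g/mol = 0.079600 mol
Divide by the smallest (0.034107 mol): C 1.000, H 2.334
Multiplying each by 3 gives whole numbers: C 3.00, H 7.00
Empirical formula: C3H7
Empirical-formula mass = 43.09 g/mol; 86 ÷ 43.09 ≈ 2, so the molecular formula is C6H14.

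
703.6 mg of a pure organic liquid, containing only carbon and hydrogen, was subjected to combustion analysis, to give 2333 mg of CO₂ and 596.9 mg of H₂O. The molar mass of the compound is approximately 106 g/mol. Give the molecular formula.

C8H10

mol C = 2.333 g CO₂ ÷ 44.009 g/mol = 0.053012 mol
mol H = 2 × 0.5969 g H₂O ÷ 18.015 g/mol = 0.066267 mol
Divide by the smallest (0.053012 mol): C 1.000, H 1.250
Multiplying each by 4 gives whole numbers: C 4.00, H 5.00
Empirical formula: C4H5
Empirical-formula mass = 53.08 g/mol; 106 ÷ 53.08 ≈ 2, so the molecular formula is C8H10.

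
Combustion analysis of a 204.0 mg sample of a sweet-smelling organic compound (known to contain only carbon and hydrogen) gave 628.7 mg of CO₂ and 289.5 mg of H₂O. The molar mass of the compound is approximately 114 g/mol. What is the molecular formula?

C8H18

mol C = 0.6287 g CO₂ ÷ 44.009 g/mol = 0.014286 mol
mol H = 2 × 0.2895 g H₂O ÷ 18.015 g/mol = 0.032140 mol
Divide by the smallest (0.014286 mol): C 1.000, H 2.250
Multiplying each by 4 gives whole numbers: C 4.00, H 9.00
Empirical formula: C4H9
Empirical-formula mass = 57.12 g/mol; 114 ÷ 57.12 ≈ 2, so the molecular formula is C8H18.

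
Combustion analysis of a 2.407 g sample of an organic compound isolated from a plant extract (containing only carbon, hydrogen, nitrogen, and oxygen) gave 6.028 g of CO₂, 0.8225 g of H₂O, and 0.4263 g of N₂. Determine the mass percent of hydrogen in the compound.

3.82%

mol C = 6.028 g CO₂ ÷ 44.009 g/mol = 0.13697 mol
mol H = 2 × 0.8225 g H₂O ÷ 18.015 g/mol = 0.091313 mol
mol N = 2 × 0.4263 g N₂ ÷ 28.014 g/mol = 0.030435 mol
mass O = 2.407 − (1.6452 + 0.092043 + 0.42630) = 0.24349 g → mol O = 0.24349 ÷ 15.999 = 0.015219 mol
mass % H = 0.092043 g ÷ 2.407 g × 100%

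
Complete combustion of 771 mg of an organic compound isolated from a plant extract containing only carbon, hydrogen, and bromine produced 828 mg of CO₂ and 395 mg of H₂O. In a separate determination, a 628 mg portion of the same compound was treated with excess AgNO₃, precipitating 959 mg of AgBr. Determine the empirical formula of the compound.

C3H7Br

mol C = 0.828 g CO₂ ÷ 44.009 g/mol = 0.01881 mol
mol H = 2 × 0.395 g H₂O ÷ 18.015 g/mol = 0.04385 mol
From the AgBr data: mol Br per gram of compound = (0.959 ÷ 187.772) ÷ 0.628 = 0.008133 mol/g, so in the 0.771 g combustion sample mol Br = 0.006270 mol
Divide by the smallest (0.006270 mol): C 3.001, H 6.994, Br 1.000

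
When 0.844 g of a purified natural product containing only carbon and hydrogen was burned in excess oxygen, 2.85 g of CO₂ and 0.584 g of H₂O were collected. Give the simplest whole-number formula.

mol C = 2.85 g CO₂ ÷ 44.009 g/mol = 0.06476 mol
mol H = 2 × 0.584 g H₂O ÷ 18.015 g/mol = 0.06483 mol
Divide by the smallest (0.06476 mol): C 1.000, H 1.001

CH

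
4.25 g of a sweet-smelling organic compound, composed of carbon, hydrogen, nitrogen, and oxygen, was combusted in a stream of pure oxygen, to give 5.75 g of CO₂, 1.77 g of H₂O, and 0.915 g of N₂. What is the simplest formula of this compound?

mol C = 5.75 g CO₂ ÷ 44.009 g/mol = 0.1307 mol
mol H = 2 × 1.77 g H₂O ÷ 18.015 g/mol = 0.1965 mol
mol N = 2 × 0.915 g N₂ ÷ 28.014 g/mol = 0.06532 mol
mass O = 4.25 − (1.569 + 0.1981 + 0.9150) = 1.568 g → mol O = 1.568 ÷ 15.999 = 0.09798 mol
Divide by the smallest (0.06532 mol): C 2.000, H 3.008, N 1.000, O 1.500
Multiplying each by 2 gives whole numbers: C 4.00, H 6.02, N 2.00, O 3.00

C4H6N2O3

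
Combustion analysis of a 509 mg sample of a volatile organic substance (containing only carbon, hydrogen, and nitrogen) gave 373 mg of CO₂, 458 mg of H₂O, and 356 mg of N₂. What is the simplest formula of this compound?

CH6N3

mol C = 0.373 g CO₂ ÷ 44.009 g/mol = 0.008476 mol
mol H = 2 × 0.458 g H₂O ÷ 18.015 g/mol = 0.05085 mol
mol N = 2 × 0.356 g N₂ ÷ 28.014 g/mol = 0.02542 mol
Divide by the smallest (0.008476 mol): C 1.000, H 5.999, N 2.999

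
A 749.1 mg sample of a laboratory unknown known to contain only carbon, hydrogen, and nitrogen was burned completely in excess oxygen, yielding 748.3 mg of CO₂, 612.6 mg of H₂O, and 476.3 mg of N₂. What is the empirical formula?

mol C = 0.7483 g CO₂ ÷ 44.009 g/mol = 0.017003 mol
mol H = 2 × 0.6126 g H₂O ÷ 18.015 g/mol = 0.068010 mol
mol N = 2 × 0.4763 g N₂ ÷ 28.014 g/mol = 0.034004 mol
Divide by the smallest (0.017003 mol): C 1.000, H 4.000, N 2.000

CH4N2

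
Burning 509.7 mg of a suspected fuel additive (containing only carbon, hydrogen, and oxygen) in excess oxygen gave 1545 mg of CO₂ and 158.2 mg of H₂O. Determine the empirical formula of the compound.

C8H4O

mol C = 1.545 g CO₂ ÷ 44.009 g/mol = 0.035106 mol
mol H = 2 × 0.1582 g H₂O ÷ 18.015 g/mol = 0.017563 mol
mass O = 0.5097 − (0.42166 + 0.017704) = 0.070333 g → mol O = 0.070333 ÷ 15.999 = 0.0043961 mol
Divide by the smallest (0.0043961 mol): C 7.986, H 3.995, O 1.000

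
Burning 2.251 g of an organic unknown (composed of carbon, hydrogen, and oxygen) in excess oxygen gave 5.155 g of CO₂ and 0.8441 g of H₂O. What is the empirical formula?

C5H4O2

mol C = 5.155 g CO₂ ÷ 44.009 g/mol = 0.11714 mol
mol H = 2 × 0.8441 g H₂O ÷ 18.015 g/mol = 0.093711 mol
mass O = 2.251 − (1.4069 + 0.094460) = 0.74963 g → mol O = 0.74963 ÷ 15.999 = 0.046855 mol
Divide by the smallest (0.046855 mol): C 2.500, H 2.000, O 1.000
Multiplying each by 2 gives whole numbers: C 5.00, H 4.00, O 2.00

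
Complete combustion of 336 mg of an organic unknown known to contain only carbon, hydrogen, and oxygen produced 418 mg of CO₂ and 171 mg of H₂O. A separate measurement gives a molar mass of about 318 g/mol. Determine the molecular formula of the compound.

mol C = 0.418 g CO₂ ÷ 44.009 g/mol = 0.009498 mol
mol H = 2 × 0.171 g H₂O ÷ 18.015 g/mol = 0.01898 mol
mass O = 0.336 − (0.1141 + 0.01914) = 0.2028 g → mol O = 0.2028 ÷ 15.999 = 0.01267 mol
Divide by the smallest (0.009498 mol): C 1.000, H 1.999, O 1.334
Multiplying each by 3 gives whole numbers: C 3.00, H 6.00, O 4.00
Empirical formula: C3H6O4
Empirical-formula mass = 106.08 g/mol; 318 ÷ 106.08 ≈ 3, so the molecular formula is C9H18O12.

C9H18O12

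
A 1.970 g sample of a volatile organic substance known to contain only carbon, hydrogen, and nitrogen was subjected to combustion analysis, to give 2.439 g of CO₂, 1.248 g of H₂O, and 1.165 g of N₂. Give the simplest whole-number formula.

mol C = 2.439 g CO₂ ÷ 44.009 g/mol = 0.055420 mol
mol H = 2 × 1.248 g H₂O ÷ 18.015 g/mol = 0.13855 mol
mol N = 2 × 1.165 g N₂ ÷ 28.014 g/mol = 0.083173 mol
Divide by the smallest (0.055420 mol): C 1.000, H 2.500, N 1.501
Multiplying each by 2 gives whole numbers: C 2.00, H 5.00, N 3.00

C2H5N3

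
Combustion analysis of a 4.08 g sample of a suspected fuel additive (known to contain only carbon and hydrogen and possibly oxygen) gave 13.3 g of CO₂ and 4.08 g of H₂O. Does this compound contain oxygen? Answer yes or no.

mol C = 13.3 g CO₂ ÷ 44.009 g/mol = 0.3022 mol
mol H = 2 × 4.08 g H₂O ÷ 18.015 g/mol = 0.4530 mol
C and H together account for 4.086 g — essentially the entire 4.08 g sample — so the compound contains no oxygen.

no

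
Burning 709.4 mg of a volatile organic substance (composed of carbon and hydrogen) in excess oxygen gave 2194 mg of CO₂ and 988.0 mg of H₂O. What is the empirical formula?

C5H11

mol C = 2.194 g CO₂ ÷ 44.009 g/mol = 0.049853 mol
mol H = 2 × 0.9880 g H₂O ÷ 18.015 g/mol = 0.10969 mol
Divide by the smallest (0.049853 mol): C 1.000, H 2.200
Multiplying each by 5 gives whole numbers: C 5.00, H 11.00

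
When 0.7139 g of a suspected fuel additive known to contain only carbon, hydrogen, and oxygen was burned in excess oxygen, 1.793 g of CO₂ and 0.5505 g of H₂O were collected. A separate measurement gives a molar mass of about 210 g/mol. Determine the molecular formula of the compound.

mol C = 1.793 g CO₂ ÷ 44.009 g/mol = 0.040742 mol
mol H = 2 × 0.5505 g H₂O ÷ 18.015 g/mol = 0.061116 mol
mass O = 0.7139 − (0.48935 + 0.061605) = 0.16295 g → mol O = 0.16295 ÷ 15.999 = 0.010185 mol
Divide by the smallest (0.010185 mol): C 4.000, H 6.001, O 1.000
Empirical formula: C4H6O
Empirical-formula mass = 70.09 g/mol; 210 ÷ 70.09 ≈ 3, so the molecular formula is C12H18O3.

C12H18O3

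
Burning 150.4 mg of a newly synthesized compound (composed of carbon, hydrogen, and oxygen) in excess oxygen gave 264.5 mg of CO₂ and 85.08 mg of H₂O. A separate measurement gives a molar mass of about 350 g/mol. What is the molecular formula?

C14H22O10

mol C = 0.2645 g CO₂ ÷ 44.009 g/mol = 0.0060101 mol
mol H = 2 × 0.08508 g H₂O ÷ 18.015 g/mol = 0.0094455 mol
mass O = 0.1504 − (0.072188 + 0.0095210) = 0.068691 g → mol O = 0.068691 ÷ 15.999 = 0.0042935 mol
Divide by the smallest (0.0042935 mol): C 1.400, H 2.200, O 1.000
Multiplying each by 5 gives whole numbers: C 7.00, H 11.00, O 5.00
Empirical formula: C7H11O5
Empirical-formula mass = 175.16 g/mol; 350 ÷ 175.16 ≈ 2, so the molecular formula is C14H22O10.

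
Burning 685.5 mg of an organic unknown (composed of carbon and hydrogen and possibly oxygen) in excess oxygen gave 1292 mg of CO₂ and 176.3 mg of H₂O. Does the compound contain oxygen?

yes

mol C = 1.292 g CO₂ ÷ 44.009 g/mol = 0.029358 mol
mol H = 2 × 0.1763 g H₂O ÷ 18.015 g/mol = 0.019573 mol
C and H account for only 0.37234 g of the 0.6855 g sample; the remaining 0.31316 g must be oxygen.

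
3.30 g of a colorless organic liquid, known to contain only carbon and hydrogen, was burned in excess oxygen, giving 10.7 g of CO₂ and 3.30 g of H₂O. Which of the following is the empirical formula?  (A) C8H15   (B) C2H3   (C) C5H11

(B) C2H3

mol C = 10.7 g CO₂ ÷ 44.009 g/mol = 0.2431 mol
mol H = 2 × 3.30 g H₂O ÷ 18.015 g/mol = 0.3664 mol
Divide by the smallest (0.2431 mol): C 1.000, H 1.507
Multiplying each by 2 gives whole numbers: C 2.00, H 3.01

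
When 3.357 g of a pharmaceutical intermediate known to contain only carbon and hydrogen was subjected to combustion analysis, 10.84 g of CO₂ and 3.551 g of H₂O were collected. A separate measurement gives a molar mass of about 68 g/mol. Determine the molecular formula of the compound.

mol C = 10.84 g CO₂ ÷ 44.009 g/mol = 0.24631 mol
mol H = 2 × 3.551 g H₂O ÷ 18.015 g/mol = 0.39423 mol
Divide by the smallest (0.24631 mol): C 1.000, H 1.601
Multiplying each by 5 gives whole numbers: C 5.00, H 8.00
Empirical formula: C5H8
Empirical-formula mass = 68.12 g/mol; 68 ÷ 68.12 ≈ 1, so the molecular formula is C5H8.

C5H8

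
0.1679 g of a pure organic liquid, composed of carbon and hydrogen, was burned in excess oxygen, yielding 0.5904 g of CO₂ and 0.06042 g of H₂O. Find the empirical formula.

C2H

mol C = 0.5904 g CO₂ ÷ 44.009 g/mol = 0.013415 mol
mol H = 2 × 0.06042 g H₂O ÷ 18.015 g/mol = 0.0067077 mol
Divide by the smallest (0.0067077 mol): C 2.000, H 1.000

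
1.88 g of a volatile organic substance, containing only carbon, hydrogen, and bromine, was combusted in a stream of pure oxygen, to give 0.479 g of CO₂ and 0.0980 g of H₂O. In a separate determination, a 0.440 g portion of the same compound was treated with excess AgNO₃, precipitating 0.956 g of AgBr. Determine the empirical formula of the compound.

mol C = 0.479 g CO₂ ÷ 44.009 g/mol = 0.01088 mol
mol H = 2 × 0.0980 g H₂O ÷ 18.015 g/mol = 0.01088 mol
From the AgBr data: mol Br per gram of compound = (0.956 ÷ 187.772) ÷ 0.440 = 0.01157 mol/g, so in the 1.88 g combustion sample mol Br = 0.02175 mol
Divide by the smallest (0.01088 mol): C 1.000, H 1.000, Br 1.999

CHBr2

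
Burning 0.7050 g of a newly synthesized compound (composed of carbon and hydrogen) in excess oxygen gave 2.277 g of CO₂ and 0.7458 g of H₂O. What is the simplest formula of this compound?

mol C = 2.277 g CO₂ ÷ 44.009 g/mol = 0.051739 mol
mol H = 2 × 0.7458 g H₂O ÷ 18.015 g/mol = 0.082798 mol
Divide by the smallest (0.051739 mol): C 1.000, H 1.600
Multiplying each by 5 gives whole numbers: C 5.00, H 8.00

C5H8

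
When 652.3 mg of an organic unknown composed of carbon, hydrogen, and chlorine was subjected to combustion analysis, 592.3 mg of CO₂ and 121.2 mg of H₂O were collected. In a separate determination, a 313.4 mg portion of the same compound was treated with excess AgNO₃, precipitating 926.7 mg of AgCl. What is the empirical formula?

mol C = 0.5923 g CO₂ ÷ 44.009 g/mol = 0.013459 mol
mol H = 2 × 0.1212 g H₂O ÷ 18.015 g/mol = 0.013455 mol
From the AgCl data: mol Cl per gram of compound = (0.9267 ÷ 143.318) ÷ 0.3134 = 0.020632 mol/g, so in the 0.6523 g combustion sample mol Cl = 0.013458 mol
Divide by the smallest (0.013455 mol): C 1.000, H 1.000, Cl 1.000

CHCl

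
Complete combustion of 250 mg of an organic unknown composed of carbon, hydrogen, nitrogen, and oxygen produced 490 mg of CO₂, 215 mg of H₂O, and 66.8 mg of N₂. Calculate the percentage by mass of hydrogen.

mol C = 0.490 g CO₂ ÷ 44.009 g/mol = 0.01113 mol
mol H = 2 × 0.215 g H₂O ÷ 18.015 g/mol = 0.02387 mol
mol N = 2 × 0.0668 g N₂ ÷ 28.014 g/mol = 0.004769 mol
mass O = 0.250 − (0.1337 + 0.02406 + 0.06680) = 0.02541 g → mol O = 0.02541 ÷ 15.999 = 0.001588 mol
mass % H = 0.02406 g ÷ 0.250 g × 100%

9.6%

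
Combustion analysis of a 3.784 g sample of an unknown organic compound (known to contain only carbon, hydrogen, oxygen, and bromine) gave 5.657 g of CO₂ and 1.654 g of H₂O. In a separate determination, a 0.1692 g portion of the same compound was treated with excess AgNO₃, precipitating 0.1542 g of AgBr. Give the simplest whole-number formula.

C7H10BrO2

mol C = 5.657 g CO₂ ÷ 44.009 g/mol = 0.12854 mol
mol H = 2 × 1.654 g H₂O ÷ 18.015 g/mol = 0.18362 mol
From the AgBr data: mol Br per gram of compound = (0.1542 ÷ 187.772) ÷ 0.1692 = 0.0048535 mol/g, so in the 3.784 g combustion sample mol Br = 0.018366 mol
mass O = 3.784 − (1.5439 + 0.18509 + 1.4675) = 0.58751 g → mol O = 0.58751 ÷ 15.999 = 0.036722 mol
Divide by the smallest (0.018366 mol): C 6.999, H 9.998, Br 1.000, O 1.999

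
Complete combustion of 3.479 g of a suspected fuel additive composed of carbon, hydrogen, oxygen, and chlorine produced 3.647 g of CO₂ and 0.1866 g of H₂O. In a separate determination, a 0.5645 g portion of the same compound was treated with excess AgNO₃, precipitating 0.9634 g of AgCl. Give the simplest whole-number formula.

mol C = 3.647 g CO₂ ÷ 44.009 g/mol = 0.082869 mol
mol H = 2 × 0.1866 g H₂O ÷ 18.015 g/mol = 0.020716 mol
From the AgCl data: mol Cl per gram of compound = (0.9634 ÷ 143.318) ÷ 0.5645 = 0.011908 mol/g, so in the 3.479 g combustion sample mol Cl = 0.041428 mol
mass O = 3.479 − (0.99534 + 0.020882 + 1.4686) = 0.99414 g → mol O = 0.99414 ÷ 15.999 = 0.062138 mol
Divide by the smallest (0.020716 mol): C 4.000, H 1.000, Cl 2.000, O 2.999

C4HCl2O3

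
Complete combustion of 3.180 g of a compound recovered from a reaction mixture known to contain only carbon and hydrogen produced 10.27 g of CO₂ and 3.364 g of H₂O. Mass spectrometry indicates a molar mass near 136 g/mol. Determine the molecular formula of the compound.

C10H16

mol C = 10.27 g CO₂ ÷ 44.009 g/mol = 0.23336 mol
mol H = 2 × 3.364 g H₂O ÷ 18.015 g/mol = 0.37347 mol
Divide by the smallest (0.23336 mol): C 1.000, H 1.600
Multiplying each by 5 gives whole numbers: C 5.00, H 8.00
Empirical formula: C5H8
Empirical-formula mass = 68.12 g/mol; 136 ÷ 68.12 ≈ 2, so the molecular formula is C10H16.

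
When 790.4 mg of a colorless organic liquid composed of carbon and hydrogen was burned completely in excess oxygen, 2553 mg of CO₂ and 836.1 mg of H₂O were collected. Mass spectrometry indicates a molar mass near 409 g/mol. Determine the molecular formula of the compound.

C30H48

mol C = 2.553 g CO₂ ÷ 44.009 g/mol = 0.058011 mol
mol H = 2 × 0.8361 g H₂O ÷ 18.015 g/mol = 0.092823 mol
Divide by the smallest (0.058011 mol): C 1.000, H 1.600
Multiplying each by 5 gives whole numbers: C 5.00, H 8.00
Empirical formula: C5H8
Empirical-formula mass = 68.12 g/mol; 409 ÷ 68.12 ≈ 6, so the molecular formula is C30H48.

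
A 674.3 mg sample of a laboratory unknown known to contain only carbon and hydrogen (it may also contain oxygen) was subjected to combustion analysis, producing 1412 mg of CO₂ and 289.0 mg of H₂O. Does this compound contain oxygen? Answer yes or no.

yes

mol C = 1.412 g CO₂ ÷ 44.009 g/mol = 0.032084 mol
mol H = 2 × 0.2890 g H₂O ÷ 18.015 g/mol = 0.032084 mol
C and H account for only 0.41771 g of the 0.6743 g sample; the remaining 0.25659 g must be oxygen.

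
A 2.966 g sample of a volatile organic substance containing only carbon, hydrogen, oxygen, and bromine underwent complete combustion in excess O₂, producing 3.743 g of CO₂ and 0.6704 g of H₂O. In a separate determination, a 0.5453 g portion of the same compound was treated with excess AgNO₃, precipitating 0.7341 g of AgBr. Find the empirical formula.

mol C = 3.743 g CO₂ ÷ 44.009 g/mol = 0.085051 mol
mol H = 2 × 0.6704 g H₂O ÷ 18.015 g/mol = 0.074427 mol
From the AgBr data: mol Br per gram of compound = (0.7341 ÷ 187.772) ÷ 0.5453 = 0.0071695 mol/g, so in the 2.966 g combustion sample mol Br = 0.021265 mol
mass O = 2.966 − (1.0215 + 0.075022 + 1.6991) = 0.17030 g → mol O = 0.17030 ÷ 15.999 = 0.010644 mol
Divide by the smallest (0.010644 mol): C 7.990, H 6.992, Br 1.998, O 1.000

C8H7Br2O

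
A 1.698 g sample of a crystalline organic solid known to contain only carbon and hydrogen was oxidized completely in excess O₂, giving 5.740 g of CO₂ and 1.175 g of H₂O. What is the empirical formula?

mol C = 5.740 g CO₂ ÷ 44.009 g/mol = 0.13043 mol
mol H = 2 × 1.175 g H₂O ÷ 18.015 g/mol = 0.13045 mol
Divide by the smallest (0.13043 mol): C 1.000, H 1.000

CH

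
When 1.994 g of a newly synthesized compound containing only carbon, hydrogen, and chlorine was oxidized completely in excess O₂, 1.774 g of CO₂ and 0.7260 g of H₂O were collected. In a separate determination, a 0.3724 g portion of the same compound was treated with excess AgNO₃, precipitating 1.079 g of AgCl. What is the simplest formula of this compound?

CH2Cl

mol C = 1.774 g CO₂ ÷ 44.009 g/mol = 0.040310 mol
mol H = 2 × 0.7260 g H₂O ÷ 18.015 g/mol = 0.080600 mol
From the AgCl data: mol Cl per gram of compound = (1.079 ÷ 143.318) ÷ 0.3724 = 0.020217 mol/g, so in the 1.994 g combustion sample mol Cl = 0.040312 mol
Divide by the smallest (0.040310 mol): C 1.000, H 1.999, Cl 1.000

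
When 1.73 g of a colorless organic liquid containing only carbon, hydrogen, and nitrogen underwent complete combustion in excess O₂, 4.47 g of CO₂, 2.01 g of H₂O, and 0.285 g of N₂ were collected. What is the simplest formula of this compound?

C5H11N

mol C = 4.47 g CO₂ ÷ 44.009 g/mol = 0.1016 mol
mol H = 2 × 2.01 g H₂O ÷ 18.015 g/mol = 0.2231 mol
mol N = 2 × 0.285 g N₂ ÷ 28.014 g/mol = 0.02035 mol
Divide by the smallest (0.02035 mol): C 4.992, H 10.967, N 1.000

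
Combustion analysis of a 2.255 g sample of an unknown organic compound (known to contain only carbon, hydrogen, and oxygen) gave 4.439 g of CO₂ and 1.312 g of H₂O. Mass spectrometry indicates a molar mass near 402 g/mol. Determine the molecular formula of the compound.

mol C = 4.439 g CO₂ ÷ 44.009 g/mol = 0.10087 mol
mol H = 2 × 1.312 g H₂O ÷ 18.015 g/mol = 0.14566 mol
mass O = 2.255 − (1.2115 + 0.14682) = 0.89668 g → mol O = 0.89668 ÷ 15.999 = 0.056046 mol
Divide by the smallest (0.056046 mol): C 1.800, H 2.599, O 1.000
Multiplying each by 5 gives whole numbers: C 9.00, H 12.99, O 5.00
Empirical formula: C9H13O5
Empirical-formula mass = 201.20 g/mol; 402 ÷ 201.20 ≈ 2, so the molecular formula is C18H26O10.

C18H26O10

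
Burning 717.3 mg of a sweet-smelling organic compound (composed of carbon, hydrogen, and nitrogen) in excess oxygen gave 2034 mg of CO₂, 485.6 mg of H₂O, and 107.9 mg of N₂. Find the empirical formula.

C6H7N

mol C = 2.034 g CO₂ ÷ 44.009 g/mol = 0.046218 mol
mol H = 2 × 0.4856 g H₂O ÷ 18.015 g/mol = 0.053911 mol
mol N = 2 × 0.1079 g N₂ ÷ 28.014 g/mol = 0.0077033 mol
Divide by the smallest (0.0077033 mol): C 6.000, H 6.998, N 1.000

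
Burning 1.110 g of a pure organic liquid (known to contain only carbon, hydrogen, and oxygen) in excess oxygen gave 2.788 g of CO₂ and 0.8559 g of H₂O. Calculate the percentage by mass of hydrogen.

mol C = 2.788 g CO₂ ÷ 44.009 g/mol = 0.063351 mol
mol H = 2 × 0.8559 g H₂O ÷ 18.015 g/mol = 0.095021 mol
mass O = 1.110 − (0.76090 + 0.095781) = 0.25331 g → mol O = 0.25331 ÷ 15.999 = 0.015833 mol
mass % H = 0.095781 g ÷ 1.110 g × 100%

8.63%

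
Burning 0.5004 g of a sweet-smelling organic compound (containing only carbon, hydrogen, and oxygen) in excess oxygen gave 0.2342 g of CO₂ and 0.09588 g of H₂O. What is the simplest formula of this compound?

mol C = 0.2342 g CO₂ ÷ 44.009 g/mol = 0.0053216 mol
mol H = 2 × 0.09588 g H₂O ÷ 18.015 g/mol = 0.010644 mol
mass O = 0.5004 − (0.063918 + 0.010730) = 0.42575 g → mol O = 0.42575 ÷ 15.999 = 0.026611 mol
Divide by the smallest (0.0053216 mol): C 1.000, H 2.000, O 5.001

CH2O5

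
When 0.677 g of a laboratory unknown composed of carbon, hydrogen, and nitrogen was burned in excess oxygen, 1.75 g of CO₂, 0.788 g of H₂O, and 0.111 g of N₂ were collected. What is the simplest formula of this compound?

C5H11N

mol C = 1.75 g CO₂ ÷ 44.009 g/mol = 0.03976 mol
mol H = 2 × 0.788 g H₂O ÷ 18.015 g/mol = 0.08748 mol
mol N = 2 × 0.111 g N₂ ÷ 28.014 g/mol = 0.007925 mol
Divide by the smallest (0.007925 mol): C 5.018, H 11.039, N 1.000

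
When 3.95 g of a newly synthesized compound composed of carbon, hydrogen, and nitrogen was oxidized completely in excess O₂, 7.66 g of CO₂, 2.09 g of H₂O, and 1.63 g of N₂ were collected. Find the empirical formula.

mol C = 7.66 g CO₂ ÷ 44.009 g/mol = 0.1741 mol
mol H = 2 × 2.09 g H₂O ÷ 18.015 g/mol = 0.2320 mol
mol N = 2 × 1.63 g N₂ ÷ 28.014 g/mol = 0.1164 mol
Divide by the smallest (0.1164 mol): C 1.496, H 1.994, N 1.000
Multiplying each by 2 gives whole numbers: C 2.99, H 3.99, N 2.00

C3H4N2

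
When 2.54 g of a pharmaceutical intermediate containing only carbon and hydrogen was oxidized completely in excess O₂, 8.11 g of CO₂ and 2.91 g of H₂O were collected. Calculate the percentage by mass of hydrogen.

12.8%

mol C = 8.11 g CO₂ ÷ 44.009 g/mol = 0.1843 mol
mol H = 2 × 2.91 g H₂O ÷ 18.015 g/mol = 0.3231 mol
mass % H = 0.3256 g ÷ 2.54 g × 100%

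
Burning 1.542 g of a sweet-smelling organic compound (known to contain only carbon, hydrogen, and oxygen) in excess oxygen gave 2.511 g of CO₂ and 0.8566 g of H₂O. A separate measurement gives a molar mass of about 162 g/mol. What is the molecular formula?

mol C = 2.511 g CO₂ ÷ 44.009 g/mol = 0.057057 mol
mol H = 2 × 0.8566 g H₂O ÷ 18.015 g/mol = 0.095099 mol
mass O = 1.542 − (0.68531 + 0.095859) = 0.76083 g → mol O = 0.76083 ÷ 15.999 = 0.047555 mol
Divide by the smallest (0.047555 mol): C 1.200, H 2.000, O 1.000
Multiplying each by 5 gives whole numbers: C 6.00, H 10.00, O 5.00
Empirical formula: C6H10O5
Empirical-formula mass = 162.14 g/mol; 162 ÷ 162.14 ≈ 1, so the molecular formula is C6H10O5.

C6H10O5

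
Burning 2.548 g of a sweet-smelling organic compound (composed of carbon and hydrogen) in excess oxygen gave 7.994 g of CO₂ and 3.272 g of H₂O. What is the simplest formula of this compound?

mol C = 7.994 g CO₂ ÷ 44.009 g/mol = 0.18164 mol
mol H = 2 × 3.272 g H₂O ÷ 18.015 g/mol = 0.36325 mol
Divide by the smallest (0.18164 mol): C 1.000, H 2.000

CH2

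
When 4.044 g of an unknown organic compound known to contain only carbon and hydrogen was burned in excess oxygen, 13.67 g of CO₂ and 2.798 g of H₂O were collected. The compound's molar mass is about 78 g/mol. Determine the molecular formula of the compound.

mol C = 13.67 g CO₂ ÷ 44.009 g/mol = 0.31062 mol
mol H = 2 × 2.798 g H₂O ÷ 18.015 g/mol = 0.31063 mol
Divide by the smallest (0.31062 mol): C 1.000, H 1.000
Empirical formula: CH
Empirical-formula mass = 13.02 g/mol; 78 ÷ 13.02 ≈ 6, so the molecular formula is C6H6.

C6H6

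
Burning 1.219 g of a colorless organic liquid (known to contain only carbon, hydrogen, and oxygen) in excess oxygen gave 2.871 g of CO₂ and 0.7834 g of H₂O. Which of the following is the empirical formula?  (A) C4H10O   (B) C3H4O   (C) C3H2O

mol C = 2.871 g CO₂ ÷ 44.009 g/mol = 0.065237 mol
mol H = 2 × 0.7834 g H₂O ÷ 18.015 g/mol = 0.086972 mol
mass O = 1.219 − (0.78356 + 0.087668) = 0.34777 g → mol O = 0.34777 ÷ 15.999 = 0.021737 mol
Divide by the smallest (0.021737 mol): C 3.001, H 4.001, O 1.000

(B) C3H4O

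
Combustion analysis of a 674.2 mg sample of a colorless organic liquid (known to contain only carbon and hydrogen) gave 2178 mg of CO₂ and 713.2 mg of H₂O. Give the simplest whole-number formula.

mol C = 2.178 g CO₂ ÷ 44.009 g/mol = 0.049490 mol
mol H = 2 × 0.7132 g H₂O ÷ 18.015 g/mol = 0.079178 mol
Divide by the smallest (0.049490 mol): C 1.000, H 1.600
Multiplying each by 5 gives whole numbers: C 5.00, H 8.00

C5H8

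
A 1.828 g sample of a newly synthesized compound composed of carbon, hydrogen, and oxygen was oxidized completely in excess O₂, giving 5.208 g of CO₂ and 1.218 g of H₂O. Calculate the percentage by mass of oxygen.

mol C = 5.208 g CO₂ ÷ 44.009 g/mol = 0.11834 mol
mol H = 2 × 1.218 g H₂O ÷ 18.015 g/mol = 0.13522 mol
mass O = 1.828 − (1.4214 + 0.13630) = 0.27032 g → mol O = 0.27032 ÷ 15.999 = 0.016896 mol
mass % O = 0.27032 g ÷ 1.828 g × 100%

14.79%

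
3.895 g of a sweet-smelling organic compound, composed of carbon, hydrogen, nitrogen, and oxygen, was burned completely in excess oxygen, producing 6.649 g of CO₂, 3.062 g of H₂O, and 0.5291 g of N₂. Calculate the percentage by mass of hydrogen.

8.80%

mol C = 6.649 g CO₂ ÷ 44.009 g/mol = 0.15108 mol
mol H = 2 × 3.062 g H₂O ÷ 18.015 g/mol = 0.33994 mol
mol N = 2 × 0.5291 g N₂ ÷ 28.014 g/mol = 0.037774 mol
mass O = 3.895 − (1.8147 + 0.34266 + 0.52910) = 1.2086 g → mol O = 1.2086 ÷ 15.999 = 0.075541 mol
mass % H = 0.34266 g ÷ 3.895 g × 100%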